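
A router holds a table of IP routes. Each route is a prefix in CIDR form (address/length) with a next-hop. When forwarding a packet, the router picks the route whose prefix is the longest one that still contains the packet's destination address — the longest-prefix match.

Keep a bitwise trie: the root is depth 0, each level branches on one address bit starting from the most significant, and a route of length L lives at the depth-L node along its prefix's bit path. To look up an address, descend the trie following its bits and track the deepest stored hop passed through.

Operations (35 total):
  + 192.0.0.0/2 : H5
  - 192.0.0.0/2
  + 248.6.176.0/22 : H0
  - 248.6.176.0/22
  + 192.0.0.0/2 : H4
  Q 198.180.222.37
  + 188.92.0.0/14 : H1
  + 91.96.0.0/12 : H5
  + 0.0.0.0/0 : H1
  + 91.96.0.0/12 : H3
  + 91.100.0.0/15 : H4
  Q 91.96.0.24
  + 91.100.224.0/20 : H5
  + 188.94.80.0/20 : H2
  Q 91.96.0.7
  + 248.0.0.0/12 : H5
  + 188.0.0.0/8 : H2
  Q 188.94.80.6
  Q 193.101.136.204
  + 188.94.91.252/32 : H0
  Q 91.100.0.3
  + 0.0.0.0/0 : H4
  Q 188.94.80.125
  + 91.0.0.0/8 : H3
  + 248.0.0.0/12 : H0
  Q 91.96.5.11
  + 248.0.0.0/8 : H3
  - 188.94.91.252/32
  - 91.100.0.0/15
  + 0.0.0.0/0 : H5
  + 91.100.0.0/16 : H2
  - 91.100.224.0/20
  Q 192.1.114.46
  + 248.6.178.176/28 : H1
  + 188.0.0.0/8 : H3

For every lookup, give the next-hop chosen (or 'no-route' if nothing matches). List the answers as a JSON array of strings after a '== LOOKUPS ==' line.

Process each operation:
  add 192.0.0.0/2 -> H5 at depth 2
  del 192.0.0.0/2 (clear depth 2)
  add 248.6.176.0/22 -> H0 at depth 22
  del 248.6.176.0/22 (clear depth 22)
  add 192.0.0.0/2 -> H4 at depth 2
  ? 198.180.222.37  path d0:-→d1:-→d2:H4  best=H4
  add 188.92.0.0/14 -> H1 at depth 14
  add 91.96.0.0/12 -> H5 at depth 12
  add 0.0.0.0/0 -> H1 at depth 0
  add 91.96.0.0/12 -> H3 at depth 12
  add 91.100.0.0/15 -> H4 at depth 15
  ? 91.96.0.24  path d0:H1→d1:-→d2:-→d3:-→d4:-→d5:-→d6:-→d7:-→d8:-→d9:-→d10:-→d11:-→d12:H3→d13:-  best=H3
  add 91.100.224.0/20 -> H5 at depth 20
  add 188.94.80.0/20 -> H2 at depth 20
  ? 91.96.0.7  path d0:H1→d1:-→d2:-→d3:-→d4:-→d5:-→d6:-→d7:-→d8:-→d9:-→d10:-→d11:-→d12:H3→d13:-  best=H3
  add 248.0.0.0/12 -> H5 at depth 12
  add 188.0.0.0/8 -> H2 at depth 8
  ? 188.94.80.6  path d0:H1→d1:-→d2:-→d3:-→d4:-→d5:-→d6:-→d7:-→d8:H2→d9:-→d10:-→d11:-→d12:-→d13:-→d14:H1→d15:-→d16:-→d17:-→d18:-→d19:-→d20:H2  best=H2
  ? 193.101.136.204  path d0:H1→d1:-→d2:H4  best=H4
  add 188.94.91.252/32 -> H0 at depth 32
  ? 91.100.0.3  path d0:H1→d1:-→d2:-→d3:-→d4:-→d5:-→d6:-→d7:-→d8:-→d9:-→d10:-→d11:-→d12:H3→d13:-→d14:-→d15:H4→d16:-  best=H4
  add 0.0.0.0/0 -> H4 at depth 0
  ? 188.94.80.125  path d0:H4→d1:-→d2:-→d3:-→d4:-→d5:-→d6:-→d7:-→d8:H2→d9:-→d10:-→d11:-→d12:-→d13:-→d14:H1→d15:-→d16:-→d17:-→d18:-→d19:-→d20:H2  best=H2
  add 91.0.0.0/8 -> H3 at depth 8
  add 248.0.0.0/12 -> H0 at depth 12
  ? 91.96.5.11  path d0:H4→d1:-→d2:-→d3:-→d4:-→d5:-→d6:-→d7:-→d8:H3→d9:-→d10:-→d11:-→d12:H3→d13:-  best=H3
  add 248.0.0.0/8 -> H3 at depth 8
  del 188.94.91.252/32 (clear depth 32)
  del 91.100.0.0/15 (clear depth 15)
  add 0.0.0.0/0 -> H5 at depth 0
  add 91.100.0.0/16 -> H2 at depth 16
  del 91.100.224.0/20 (clear depth 20)
  ? 192.1.114.46  path d0:H5→d1:-→d2:H4  best=H4
  add 248.6.178.176/28 -> H1 at depth 28
  add 188.0.0.0/8 -> H3 at depth 8

== LOOKUPS ==
["H4","H3","H3","H2","H4","H4","H2","H3","H4"]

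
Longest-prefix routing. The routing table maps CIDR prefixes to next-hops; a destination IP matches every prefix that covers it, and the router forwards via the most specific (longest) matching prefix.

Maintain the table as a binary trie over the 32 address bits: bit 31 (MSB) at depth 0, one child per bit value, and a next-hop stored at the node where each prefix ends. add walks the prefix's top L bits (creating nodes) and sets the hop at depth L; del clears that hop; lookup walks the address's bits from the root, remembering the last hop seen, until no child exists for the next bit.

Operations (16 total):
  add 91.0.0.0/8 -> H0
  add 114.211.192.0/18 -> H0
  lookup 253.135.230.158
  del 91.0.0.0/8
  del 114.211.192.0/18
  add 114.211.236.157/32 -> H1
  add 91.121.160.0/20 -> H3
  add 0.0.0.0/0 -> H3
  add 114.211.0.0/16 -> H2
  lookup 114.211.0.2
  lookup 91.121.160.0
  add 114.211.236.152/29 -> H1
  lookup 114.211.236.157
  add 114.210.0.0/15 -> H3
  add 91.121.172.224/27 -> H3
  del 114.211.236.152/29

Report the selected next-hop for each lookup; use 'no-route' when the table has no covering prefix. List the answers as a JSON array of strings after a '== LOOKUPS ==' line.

Apply in order:
  + 91.0.0.0/8 (H0) depth=8
  + 114.211.192.0/18 (H0) depth=18
  lookup 253.135.230.158: bits ε walk d0:- -> no-route
  del 91.0.0.0/8 (clear depth 8)
  del 114.211.192.0/18 (clear depth 18)
  + 114.211.236.157/32 (H1) depth=32
  + 91.121.160.0/20 (H3) depth=20
  + 0.0.0.0/0 (H3) depth=0
  + 114.211.0.0/16 (H2) depth=16
  lookup 114.211.0.2: bits 0111001011010011 walk d0:H3→d1:-→d2:-→d3:-→d4:-→d5:-→d6:-→d7:-→d8:-→d9:-→d10:-→d11:-→d12:-→d13:-→d14:-→d15:-→d16:H2 -> H2
  lookup 91.121.160.0: bits 01011011011110011010 walk d0:H3→d1:-→d2:-→d3:-→d4:-→d5:-→d6:-→d7:-→d8:-→d9:-→d10:-→d11:-→d12:-→d13:-→d14:-→d15:-→d16:-→d17:-→d18:-→d19:-→d20:H3 -> H3
  + 114.211.236.152/29 (H1) depth=29
  lookup 114.211.236.157: bits 01110010110100111110110010011101 walk d0:H3→d1:-→d2:-→d3:-→d4:-→d5:-→d6:-→d7:-→d8:-→d9:-→d10:-→d11:-→d12:-→d13:-→d14:-→d15:-→d16:H2→d17:-→d18:-→d19:-→d20:-→d21:-→d22:-→d23:-→d24:-→d25:-→d26:-→d27:-→d28:-→d29:H1→d30:-→d31:-→d32:H1 -> H1
  + 114.210.0.0/15 (H3) depth=15
  + 91.121.172.224/27 (H3) depth=27
  del 114.211.236.152/29 (clear depth 29)

== LOOKUPS ==
["no-route","H2","H3","H1"]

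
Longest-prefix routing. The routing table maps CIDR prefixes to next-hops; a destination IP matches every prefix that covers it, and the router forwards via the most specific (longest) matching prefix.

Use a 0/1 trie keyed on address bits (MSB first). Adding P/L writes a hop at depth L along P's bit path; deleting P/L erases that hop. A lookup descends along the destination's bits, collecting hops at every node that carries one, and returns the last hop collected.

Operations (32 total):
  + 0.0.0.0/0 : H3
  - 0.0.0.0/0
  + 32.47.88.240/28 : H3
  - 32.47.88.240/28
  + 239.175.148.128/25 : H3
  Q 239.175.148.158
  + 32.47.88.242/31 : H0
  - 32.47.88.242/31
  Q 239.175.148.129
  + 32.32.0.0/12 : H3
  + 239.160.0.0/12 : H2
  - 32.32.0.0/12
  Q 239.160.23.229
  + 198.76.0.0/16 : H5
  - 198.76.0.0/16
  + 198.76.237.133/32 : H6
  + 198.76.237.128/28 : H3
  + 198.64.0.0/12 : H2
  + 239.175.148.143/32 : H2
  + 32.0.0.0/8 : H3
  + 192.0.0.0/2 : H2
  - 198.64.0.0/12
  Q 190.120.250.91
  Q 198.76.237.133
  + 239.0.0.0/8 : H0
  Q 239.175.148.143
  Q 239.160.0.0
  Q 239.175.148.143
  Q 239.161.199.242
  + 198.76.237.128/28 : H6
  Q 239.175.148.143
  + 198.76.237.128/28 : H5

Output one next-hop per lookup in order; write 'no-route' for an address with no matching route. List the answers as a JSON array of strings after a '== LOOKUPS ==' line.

Process each operation:
  add 0.0.0.0/0 -> H3 at depth 0
  del 0.0.0.0/0 (clear depth 0)
  add 32.47.88.240/28 -> H3 at depth 28
  del 32.47.88.240/28 (clear depth 28)
  add 239.175.148.128/25 -> H3 at depth 25
  Q 239.175.148.158: descend 1110111110101111100101001 ; hops seen [H3] ; pick H3
  add 32.47.88.242/31 -> H0 at depth 31
  del 32.47.88.242/31 (clear depth 31)
  Q 239.175.148.129: descend 1110111110101111100101001 ; hops seen [H3] ; pick H3
  add 32.32.0.0/12 -> H3 at depth 12
  add 239.160.0.0/12 -> H2 at depth 12
  del 32.32.0.0/12 (clear depth 12)
  Q 239.160.23.229: descend 111011111010 ; hops seen [H2] ; pick H2
  add 198.76.0.0/16 -> H5 at depth 16
  del 198.76.0.0/16 (clear depth 16)
  add 198.76.237.133/32 -> H6 at depth 32
  add 198.76.237.128/28 -> H3 at depth 28
  add 198.64.0.0/12 -> H2 at depth 12
  add 239.175.148.143/32 -> H2 at depth 32
  add 32.0.0.0/8 -> H3 at depth 8
  add 192.0.0.0/2 -> H2 at depth 2
  del 198.64.0.0/12 (clear depth 12)
  Q 190.120.250.91: descend 1 ; hops seen [∅] ; pick no-route
  Q 198.76.237.133: descend 11000110010011001110110110000101 ; hops seen [H2,H3,H6] ; pick H6
  add 239.0.0.0/8 -> H0 at depth 8
  Q 239.175.148.143: descend 11101111101011111001010010001111 ; hops seen [H2,H0,H2,H3,H2] ; pick H2
  Q 239.160.0.0: descend 111011111010 ; hops seen [H2,H0,H2] ; pick H2
  Q 239.175.148.143: descend 11101111101011111001010010001111 ; hops seen [H2,H0,H2,H3,H2] ; pick H2
  Q 239.161.199.242: descend 111011111010 ; hops seen [H2,H0,H2] ; pick H2
  add 198.76.237.128/28 -> H6 at depth 28
  Q 239.175.148.143: descend 11101111101011111001010010001111 ; hops seen [H2,H0,H2,H3,H2] ; pick H2
  add 198.76.237.128/28 -> H5 at depth 28

== LOOKUPS ==
["H3","H3","H2","no-route","H6","H2","H2","H2","H2","H2"]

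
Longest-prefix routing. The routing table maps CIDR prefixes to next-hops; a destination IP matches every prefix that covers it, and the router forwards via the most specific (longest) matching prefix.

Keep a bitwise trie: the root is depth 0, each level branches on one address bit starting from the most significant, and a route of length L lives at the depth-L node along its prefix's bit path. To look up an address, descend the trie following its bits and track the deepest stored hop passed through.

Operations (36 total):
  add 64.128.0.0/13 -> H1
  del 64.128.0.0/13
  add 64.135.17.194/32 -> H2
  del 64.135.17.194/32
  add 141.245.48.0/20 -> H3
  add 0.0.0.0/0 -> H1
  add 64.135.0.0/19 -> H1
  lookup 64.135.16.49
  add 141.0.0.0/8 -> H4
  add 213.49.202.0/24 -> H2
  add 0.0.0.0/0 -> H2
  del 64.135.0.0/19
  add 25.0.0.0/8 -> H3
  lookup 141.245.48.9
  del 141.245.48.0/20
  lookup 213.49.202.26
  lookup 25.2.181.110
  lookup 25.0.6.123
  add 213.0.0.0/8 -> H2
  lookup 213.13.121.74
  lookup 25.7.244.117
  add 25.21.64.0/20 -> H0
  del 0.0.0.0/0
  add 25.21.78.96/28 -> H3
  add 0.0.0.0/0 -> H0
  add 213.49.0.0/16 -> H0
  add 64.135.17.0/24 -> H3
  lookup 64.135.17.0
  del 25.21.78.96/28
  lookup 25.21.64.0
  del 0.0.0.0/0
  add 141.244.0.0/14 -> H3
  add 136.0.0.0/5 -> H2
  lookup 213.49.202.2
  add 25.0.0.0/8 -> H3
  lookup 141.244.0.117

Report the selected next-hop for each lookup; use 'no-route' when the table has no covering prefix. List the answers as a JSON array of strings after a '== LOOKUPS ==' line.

Process each operation:
  + 64.128.0.0/13 (H1) depth=13
  - 64.128.0.0/13 clear@13
  + 64.135.17.194/32 (H2) depth=32
  - 64.135.17.194/32 clear@32
  + 141.245.48.0/20 (H3) depth=20
  + 0.0.0.0/0 (H1) depth=0
  + 64.135.0.0/19 (H1) depth=19
  ? 64.135.16.49  path d0:H1→d1:-→d2:-→d3:-→d4:-→d5:-→d6:-→d7:-→d8:-→d9:-→d10:-→d11:-→d12:-→d13:-→d14:-→d15:-→d16:-→d17:-→d18:-→d19:H1→d20:-→d21:-→d22:-→d23:-  best=H1
  + 141.0.0.0/8 (H4) depth=8
  + 213.49.202.0/24 (H2) depth=24
  + 0.0.0.0/0 (H2) depth=0
  - 64.135.0.0/19 clear@19
  + 25.0.0.0/8 (H3) depth=8
  ? 141.245.48.9  path d0:H2→d1:-→d2:-→d3:-→d4:-→d5:-→d6:-→d7:-→d8:H4→d9:-→d10:-→d11:-→d12:-→d13:-→d14:-→d15:-→d16:-→d17:-→d18:-→d19:-→d20:H3  best=H3
  - 141.245.48.0/20 clear@20
  ? 213.49.202.26  path d0:H2→d1:-→d2:-→d3:-→d4:-→d5:-→d6:-→d7:-→d8:-→d9:-→d10:-→d11:-→d12:-→d13:-→d14:-→d15:-→d16:-→d17:-→d18:-→d19:-→d20:-→d21:-→d22:-→d23:-→d24:H2  best=H2
  ? 25.2.181.110  path d0:H2→d1:-→d2:-→d3:-→d4:-→d5:-→d6:-→d7:-→d8:H3  best=H3
  ? 25.0.6.123  path d0:H2→d1:-→d2:-→d3:-→d4:-→d5:-→d6:-→d7:-→d8:H3  best=H3
  + 213.0.0.0/8 (H2) depth=8
  ? 213.13.121.74  path d0:H2→d1:-→d2:-→d3:-→d4:-→d5:-→d6:-→d7:-→d8:H2→d9:-→d10:-  best=H2
  ? 25.7.244.117  path d0:H2→d1:-→d2:-→d3:-→d4:-→d5:-→d6:-→d7:-→d8:H3  best=H3
  + 25.21.64.0/20 (H0) depth=20
  - 0.0.0.0/0 clear@0
  + 25.21.78.96/28 (H3) depth=28
  + 0.0.0.0/0 (H0) depth=0
  + 213.49.0.0/16 (H0) depth=16
  + 64.135.17.0/24 (H3) depth=24
  ? 64.135.17.0  path d0:H0→d1:-→d2:-→d3:-→d4:-→d5:-→d6:-→d7:-→d8:-→d9:-→d10:-→d11:-→d12:-→d13:-→d14:-→d15:-→d16:-→d17:-→d18:-→d19:-→d20:-→d21:-→d22:-→d23:-→d24:H3  best=H3
  - 25.21.78.96/28 clear@28
  ? 25.21.64.0  path d0:H0→d1:-→d2:-→d3:-→d4:-→d5:-→d6:-→d7:-→d8:H3→d9:-→d10:-→d11:-→d12:-→d13:-→d14:-→d15:-→d16:-→d17:-→d18:-→d19:-→d20:H0  best=H0
  - 0.0.0.0/0 clear@0
  + 141.244.0.0/14 (H3) depth=14
  + 136.0.0.0/5 (H2) depth=5
  ? 213.49.202.2  path d0:-→d1:-→d2:-→d3:-→d4:-→d5:-→d6:-→d7:-→d8:H2→d9:-→d10:-→d11:-→d12:-→d13:-→d14:-→d15:-→d16:H0→d17:-→d18:-→d19:-→d20:-→d21:-→d22:-→d23:-→d24:H2  best=H2
  + 25.0.0.0/8 (H3) depth=8
  ? 141.244.0.117  path d0:-→d1:-→d2:-→d3:-→d4:-→d5:H2→d6:-→d7:-→d8:H4→d9:-→d10:-→d11:-→d12:-→d13:-→d14:H3→d15:-  best=H3

== LOOKUPS ==
["H1","H3","H2","H3","H3","H2","H3","H3","H0","H2","H3"]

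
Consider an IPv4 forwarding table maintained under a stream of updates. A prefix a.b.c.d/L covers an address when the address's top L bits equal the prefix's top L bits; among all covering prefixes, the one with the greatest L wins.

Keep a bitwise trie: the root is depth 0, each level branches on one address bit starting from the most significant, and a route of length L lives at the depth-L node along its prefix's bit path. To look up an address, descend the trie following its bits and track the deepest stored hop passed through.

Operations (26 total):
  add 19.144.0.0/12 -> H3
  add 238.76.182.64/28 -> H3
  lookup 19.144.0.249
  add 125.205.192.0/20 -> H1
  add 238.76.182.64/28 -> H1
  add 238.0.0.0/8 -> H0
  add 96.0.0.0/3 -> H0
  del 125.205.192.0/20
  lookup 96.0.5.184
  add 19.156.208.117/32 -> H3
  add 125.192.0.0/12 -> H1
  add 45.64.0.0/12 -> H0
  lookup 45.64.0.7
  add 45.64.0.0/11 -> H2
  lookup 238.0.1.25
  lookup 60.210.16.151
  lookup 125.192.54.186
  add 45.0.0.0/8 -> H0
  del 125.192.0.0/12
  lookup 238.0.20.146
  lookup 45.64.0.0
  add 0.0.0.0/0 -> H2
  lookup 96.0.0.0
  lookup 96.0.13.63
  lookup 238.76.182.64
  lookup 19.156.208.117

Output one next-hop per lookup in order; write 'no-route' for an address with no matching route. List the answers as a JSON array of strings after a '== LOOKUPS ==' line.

Trace:
  add 19.144.0.0/12 -> H3 at depth 12
  add 238.76.182.64/28 -> H3 at depth 28
  lookup 19.144.0.249: bits 000100111001 walk d0:-→d1:-→d2:-→d3:-→d4:-→d5:-→d6:-→d7:-→d8:-→d9:-→d10:-→d11:-→d12:H3 -> H3
  add 125.205.192.0/20 -> H1 at depth 20
  add 238.76.182.64/28 -> H1 at depth 28
  add 238.0.0.0/8 -> H0 at depth 8
  add 96.0.0.0/3 -> H0 at depth 3
  - 125.205.192.0/20 clear@20
  lookup 96.0.5.184: bits 011 walk d0:-→d1:-→d2:-→d3:H0 -> H0
  add 19.156.208.117/32 -> H3 at depth 32
  add 125.192.0.0/12 -> H1 at depth 12
  add 45.64.0.0/12 -> H0 at depth 12
  lookup 45.64.0.7: bits 001011010100 walk d0:-→d1:-→d2:-→d3:-→d4:-→d5:-→d6:-→d7:-→d8:-→d9:-→d10:-→d11:-→d12:H0 -> H0
  add 45.64.0.0/11 -> H2 at depth 11
  lookup 238.0.1.25: bits 111011100 walk d0:-→d1:-→d2:-→d3:-→d4:-→d5:-→d6:-→d7:-→d8:H0→d9:- -> H0
  lookup 60.210.16.151: bits 001 walk d0:-→d1:-→d2:-→d3:- -> no-route
  lookup 125.192.54.186: bits 011111011100 walk d0:-→d1:-→d2:-→d3:H0→d4:-→d5:-→d6:-→d7:-→d8:-→d9:-→d10:-→d11:-→d12:H1 -> H1
  add 45.0.0.0/8 -> H0 at depth 8
  - 125.192.0.0/12 clear@12
  lookup 238.0.20.146: bits 111011100 walk d0:-→d1:-→d2:-→d3:-→d4:-→d5:-→d6:-→d7:-→d8:H0→d9:- -> H0
  lookup 45.64.0.0: bits 001011010100 walk d0:-→d1:-→d2:-→d3:-→d4:-→d5:-→d6:-→d7:-→d8:H0→d9:-→d10:-→d11:H2→d12:H0 -> H0
  add 0.0.0.0/0 -> H2 at depth 0
  lookup 96.0.0.0: bits 011 walk d0:H2→d1:-→d2:-→d3:H0 -> H0
  lookup 96.0.13.63: bits 011 walk d0:H2→d1:-→d2:-→d3:H0 -> H0
  lookup 238.76.182.64: bits 1110111001001100101101100100 walk d0:H2→d1:-→d2:-→d3:-→d4:-→d5:-→d6:-→d7:-→d8:H0→d9:-→d10:-→d11:-→d12:-→d13:-→d14:-→d15:-→d16:-→d17:-→d18:-→d19:-→d20:-→d21:-→d22:-→d23:-→d24:-→d25:-→d26:-→d27:-→d28:H1 -> H1
  lookup 19.156.208.117: bits 00010011100111001101000001110101 walk d0:H2→d1:-→d2:-→d3:-→d4:-→d5:-→d6:-→d7:-→d8:-→d9:-→d10:-→d11:-→d12:H3→d13:-→d14:-→d15:-→d16:-→d17:-→d18:-→d19:-→d20:-→d21:-→d22:-→d23:-→d24:-→d25:-→d26:-→d27:-→d28:-→d29:-→d30:-→d31:-→d32:H3 -> H3

== LOOKUPS ==
["H3","H0","H0","H0","no-route","H1","H0","H0","H0","H0","H1","H3"]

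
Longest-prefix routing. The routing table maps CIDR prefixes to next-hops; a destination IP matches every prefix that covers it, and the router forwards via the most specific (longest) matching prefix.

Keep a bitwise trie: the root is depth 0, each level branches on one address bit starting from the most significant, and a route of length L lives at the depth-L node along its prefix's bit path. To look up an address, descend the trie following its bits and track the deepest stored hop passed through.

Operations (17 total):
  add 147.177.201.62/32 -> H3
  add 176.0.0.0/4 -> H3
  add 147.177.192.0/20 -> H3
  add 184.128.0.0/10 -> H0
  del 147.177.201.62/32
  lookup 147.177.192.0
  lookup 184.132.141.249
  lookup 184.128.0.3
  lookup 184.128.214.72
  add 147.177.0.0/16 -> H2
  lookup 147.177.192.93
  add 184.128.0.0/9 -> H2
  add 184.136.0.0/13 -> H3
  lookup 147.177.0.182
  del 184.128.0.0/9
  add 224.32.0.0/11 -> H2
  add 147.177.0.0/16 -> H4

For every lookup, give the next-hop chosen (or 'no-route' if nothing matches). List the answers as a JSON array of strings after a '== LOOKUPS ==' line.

Process each operation:
  + 147.177.201.62/32 (H3) depth=32
  + 176.0.0.0/4 (H3) depth=4
  + 147.177.192.0/20 (H3) depth=20
  + 184.128.0.0/10 (H0) depth=10
  - 147.177.201.62/32 clear@32
  lookup 147.177.192.0: bits 10010011101100011100 walk d0:-→d1:-→d2:-→d3:-→d4:-→d5:-→d6:-→d7:-→d8:-→d9:-→d10:-→d11:-→d12:-→d13:-→d14:-→d15:-→d16:-→d17:-→d18:-→d19:-→d20:H3 -> H3
  lookup 184.132.141.249: bits 1011100010 walk d0:-→d1:-→d2:-→d3:-→d4:H3→d5:-→d6:-→d7:-→d8:-→d9:-→d10:H0 -> H0
  lookup 184.128.0.3: bits 1011100010 walk d0:-→d1:-→d2:-→d3:-→d4:H3→d5:-→d6:-→d7:-→d8:-→d9:-→d10:H0 -> H0
  lookup 184.128.214.72: bits 1011100010 walk d0:-→d1:-→d2:-→d3:-→d4:H3→d5:-→d6:-→d7:-→d8:-→d9:-→d10:H0 -> H0
  + 147.177.0.0/16 (H2) depth=16
  lookup 147.177.192.93: bits 10010011101100011100 walk d0:-→d1:-→d2:-→d3:-→d4:-→d5:-→d6:-→d7:-→d8:-→d9:-→d10:-→d11:-→d12:-→d13:-→d14:-→d15:-→d16:H2→d17:-→d18:-→d19:-→d20:H3 -> H3
  + 184.128.0.0/9 (H2) depth=9
  + 184.136.0.0/13 (H3) depth=13
  lookup 147.177.0.182: bits 1001001110110001 walk d0:-→d1:-→d2:-→d3:-→d4:-→d5:-→d6:-→d7:-→d8:-→d9:-→d10:-→d11:-→d12:-→d13:-→d14:-→d15:-→d16:H2 -> H2
  - 184.128.0.0/9 clear@9
  + 224.32.0.0/11 (H2) depth=11
  + 147.177.0.0/16 (H4) depth=16

== LOOKUPS ==
["H3","H0","H0","H0","H3","H2"]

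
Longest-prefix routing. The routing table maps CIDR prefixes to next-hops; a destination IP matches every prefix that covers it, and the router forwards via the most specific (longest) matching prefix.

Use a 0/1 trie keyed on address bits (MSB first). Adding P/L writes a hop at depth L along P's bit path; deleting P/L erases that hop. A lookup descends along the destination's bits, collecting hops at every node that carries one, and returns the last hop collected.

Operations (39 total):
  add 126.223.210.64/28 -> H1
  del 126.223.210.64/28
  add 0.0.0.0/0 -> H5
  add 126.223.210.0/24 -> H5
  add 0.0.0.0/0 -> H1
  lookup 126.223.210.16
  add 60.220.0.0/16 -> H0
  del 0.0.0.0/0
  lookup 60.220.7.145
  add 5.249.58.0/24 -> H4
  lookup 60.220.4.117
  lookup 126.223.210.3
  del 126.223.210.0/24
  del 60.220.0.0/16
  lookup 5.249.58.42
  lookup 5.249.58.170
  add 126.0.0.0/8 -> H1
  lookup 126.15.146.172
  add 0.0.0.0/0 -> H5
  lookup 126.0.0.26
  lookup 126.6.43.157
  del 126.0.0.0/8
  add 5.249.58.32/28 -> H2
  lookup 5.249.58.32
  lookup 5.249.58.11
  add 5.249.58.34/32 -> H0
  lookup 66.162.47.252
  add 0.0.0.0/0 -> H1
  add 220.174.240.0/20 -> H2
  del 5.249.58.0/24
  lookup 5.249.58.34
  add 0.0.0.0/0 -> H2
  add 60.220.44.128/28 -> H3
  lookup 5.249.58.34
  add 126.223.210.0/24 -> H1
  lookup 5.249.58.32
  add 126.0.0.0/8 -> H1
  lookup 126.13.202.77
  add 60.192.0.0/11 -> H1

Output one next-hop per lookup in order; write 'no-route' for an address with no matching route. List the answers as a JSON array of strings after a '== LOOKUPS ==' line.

Process each operation:
  add 126.223.210.64/28 -> H1 at depth 28
  - 126.223.210.64/28 clear@28
  add 0.0.0.0/0 -> H5 at depth 0
  add 126.223.210.0/24 -> H5 at depth 24
  add 0.0.0.0/0 -> H1 at depth 0
  ? 126.223.210.16  path d0:H1→d1:-→d2:-→d3:-→d4:-→d5:-→d6:-→d7:-→d8:-→d9:-→d10:-→d11:-→d12:-→d13:-→d14:-→d15:-→d16:-→d17:-→d18:-→d19:-→d20:-→d21:-→d22:-→d23:-→d24:H5→d25:-  best=H5
  add 60.220.0.0/16 -> H0 at depth 16
  - 0.0.0.0/0 clear@0
  ? 60.220.7.145  path d0:-→d1:-→d2:-→d3:-→d4:-→d5:-→d6:-→d7:-→d8:-→d9:-→d10:-→d11:-→d12:-→d13:-→d14:-→d15:-→d16:H0  best=H0
  add 5.249.58.0/24 -> H4 at depth 24
  ? 60.220.4.117  path d0:-→d1:-→d2:-→d3:-→d4:-→d5:-→d6:-→d7:-→d8:-→d9:-→d10:-→d11:-→d12:-→d13:-→d14:-→d15:-→d16:H0  best=H0
  ? 126.223.210.3  path d0:-→d1:-→d2:-→d3:-→d4:-→d5:-→d6:-→d7:-→d8:-→d9:-→d10:-→d11:-→d12:-→d13:-→d14:-→d15:-→d16:-→d17:-→d18:-→d19:-→d20:-→d21:-→d22:-→d23:-→d24:H5→d25:-  best=H5
  - 126.223.210.0/24 clear@24
  - 60.220.0.0/16 clear@16
  ? 5.249.58.42  path d0:-→d1:-→d2:-→d3:-→d4:-→d5:-→d6:-→d7:-→d8:-→d9:-→d10:-→d11:-→d12:-→d13:-→d14:-→d15:-→d16:-→d17:-→d18:-→d19:-→d20:-→d21:-→d22:-→d23:-→d24:H4  best=H4
  ? 5.249.58.170  path d0:-→d1:-→d2:-→d3:-→d4:-→d5:-→d6:-→d7:-→d8:-→d9:-→d10:-→d11:-→d12:-→d13:-→d14:-→d15:-→d16:-→d17:-→d18:-→d19:-→d20:-→d21:-→d22:-→d23:-→d24:H4  best=H4
  add 126.0.0.0/8 -> H1 at depth 8
  ? 126.15.146.172  path d0:-→d1:-→d2:-→d3:-→d4:-→d5:-→d6:-→d7:-→d8:H1  best=H1
  add 0.0.0.0/0 -> H5 at depth 0
  ? 126.0.0.26  path d0:H5→d1:-→d2:-→d3:-→d4:-→d5:-→d6:-→d7:-→d8:H1  best=H1
  ? 126.6.43.157  path d0:H5→d1:-→d2:-→d3:-→d4:-→d5:-→d6:-→d7:-→d8:H1  best=H1
  - 126.0.0.0/8 clear@8
  add 5.249.58.32/28 -> H2 at depth 28
  ? 5.249.58.32  path d0:H5→d1:-→d2:-→d3:-→d4:-→d5:-→d6:-→d7:-→d8:-→d9:-→d10:-→d11:-→d12:-→d13:-→d14:-→d15:-→d16:-→d17:-→d18:-→d19:-→d20:-→d21:-→d22:-→d23:-→d24:H4→d25:-→d26:-→d27:-→d28:H2  best=H2
  ? 5.249.58.11  path d0:H5→d1:-→d2:-→d3:-→d4:-→d5:-→d6:-→d7:-→d8:-→d9:-→d10:-→d11:-→d12:-→d13:-→d14:-→d15:-→d16:-→d17:-→d18:-→d19:-→d20:-→d21:-→d22:-→d23:-→d24:H4→d25:-→d26:-  best=H4
  add 5.249.58.34/32 -> H0 at depth 32
  ? 66.162.47.252  path d0:H5→d1:-→d2:-  best=H5
  add 0.0.0.0/0 -> H1 at depth 0
  add 220.174.240.0/20 -> H2 at depth 20
  - 5.249.58.0/24 clear@24
  ? 5.249.58.34  path d0:H1→d1:-→d2:-→d3:-→d4:-→d5:-→d6:-→d7:-→d8:-→d9:-→d10:-→d11:-→d12:-→d13:-→d14:-→d15:-→d16:-→d17:-→d18:-→d19:-→d20:-→d21:-→d22:-→d23:-→d24:-→d25:-→d26:-→d27:-→d28:H2→d29:-→d30:-→d31:-→d32:H0  best=H0
  add 0.0.0.0/0 -> H2 at depth 0
  add 60.220.44.128/28 -> H3 at depth 28
  ? 5.249.58.34  path d0:H2→d1:-→d2:-→d3:-→d4:-→d5:-→d6:-→d7:-→d8:-→d9:-→d10:-→d11:-→d12:-→d13:-→d14:-→d15:-→d16:-→d17:-→d18:-→d19:-→d20:-→d21:-→d22:-→d23:-→d24:-→d25:-→d26:-→d27:-→d28:H2→d29:-→d30:-→d31:-→d32:H0  best=H0
  add 126.223.210.0/24 -> H1 at depth 24
  ? 5.249.58.32  path d0:H2→d1:-→d2:-→d3:-→d4:-→d5:-→d6:-→d7:-→d8:-→d9:-→d10:-→d11:-→d12:-→d13:-→d14:-→d15:-→d16:-→d17:-→d18:-→d19:-→d20:-→d21:-→d22:-→d23:-→d24:-→d25:-→d26:-→d27:-→d28:H2→d29:-→d30:-  best=H2
  add 126.0.0.0/8 -> H1 at depth 8
  ? 126.13.202.77  path d0:H2→d1:-→d2:-→d3:-→d4:-→d5:-→d6:-→d7:-→d8:H1  best=H1
  add 60.192.0.0/11 -> H1 at depth 11

== LOOKUPS ==
["H5","H0","H0","H5","H4","H4","H1","H1","H1","H2","H4","H5","H0","H0","H2","H1"]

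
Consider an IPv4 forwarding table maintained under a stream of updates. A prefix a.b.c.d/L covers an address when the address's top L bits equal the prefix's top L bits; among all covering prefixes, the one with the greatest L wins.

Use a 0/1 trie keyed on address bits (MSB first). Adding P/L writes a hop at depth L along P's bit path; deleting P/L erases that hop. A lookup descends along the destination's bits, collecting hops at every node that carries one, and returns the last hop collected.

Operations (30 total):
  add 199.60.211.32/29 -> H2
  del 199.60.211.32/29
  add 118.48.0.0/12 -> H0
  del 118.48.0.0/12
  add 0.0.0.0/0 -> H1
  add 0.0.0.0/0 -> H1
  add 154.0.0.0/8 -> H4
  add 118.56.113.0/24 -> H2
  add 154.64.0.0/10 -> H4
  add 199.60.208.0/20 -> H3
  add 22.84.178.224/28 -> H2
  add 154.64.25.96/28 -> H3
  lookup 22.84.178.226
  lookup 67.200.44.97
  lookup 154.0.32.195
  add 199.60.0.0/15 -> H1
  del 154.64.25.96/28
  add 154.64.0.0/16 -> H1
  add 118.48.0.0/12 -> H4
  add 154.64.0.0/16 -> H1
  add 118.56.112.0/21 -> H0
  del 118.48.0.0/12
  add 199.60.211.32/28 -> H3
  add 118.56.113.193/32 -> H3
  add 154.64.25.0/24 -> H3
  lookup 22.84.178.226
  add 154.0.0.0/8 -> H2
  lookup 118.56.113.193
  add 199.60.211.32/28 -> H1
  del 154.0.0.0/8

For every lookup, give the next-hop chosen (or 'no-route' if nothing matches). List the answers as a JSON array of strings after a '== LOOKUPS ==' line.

Apply in order:
  add 199.60.211.32/29 -> H2 at depth 29
  - 199.60.211.32/29 clear@29
  add 118.48.0.0/12 -> H0 at depth 12
  - 118.48.0.0/12 clear@12
  add 0.0.0.0/0 -> H1 at depth 0
  add 0.0.0.0/0 -> H1 at depth 0
  add 154.0.0.0/8 -> H4 at depth 8
  add 118.56.113.0/24 -> H2 at depth 24
  add 154.64.0.0/10 -> H4 at depth 10
  add 199.60.208.0/20 -> H3 at depth 20
  add 22.84.178.224/28 -> H2 at depth 28
  add 154.64.25.96/28 -> H3 at depth 28
  lookup 22.84.178.226: bits 0001011001010100101100101110 walk d0:H1→d1:-→d2:-→d3:-→d4:-→d5:-→d6:-→d7:-→d8:-→d9:-→d10:-→d11:-→d12:-→d13:-→d14:-→d15:-→d16:-→d17:-→d18:-→d19:-→d20:-→d21:-→d22:-→d23:-→d24:-→d25:-→d26:-→d27:-→d28:H2 -> H2
  lookup 67.200.44.97: bits 01 walk d0:H1→d1:-→d2:- -> H1
  lookup 154.0.32.195: bits 100110100 walk d0:H1→d1:-→d2:-→d3:-→d4:-→d5:-→d6:-→d7:-→d8:H4→d9:- -> H4
  add 199.60.0.0/15 -> H1 at depth 15
  - 154.64.25.96/28 clear@28
  add 154.64.0.0/16 -> H1 at depth 16
  add 118.48.0.0/12 -> H4 at depth 12
  add 154.64.0.0/16 -> H1 at depth 16
  add 118.56.112.0/21 -> H0 at depth 21
  - 118.48.0.0/12 clear@12
  add 199.60.211.32/28 -> H3 at depth 28
  add 118.56.113.193/32 -> H3 at depth 32
  add 154.64.25.0/24 -> H3 at depth 24
  lookup 22.84.178.226: bits 0001011001010100101100101110 walk d0:H1→d1:-→d2:-→d3:-→d4:-→d5:-→d6:-→d7:-→d8:-→d9:-→d10:-→d11:-→d12:-→d13:-→d14:-→d15:-→d16:-→d17:-→d18:-→d19:-→d20:-→d21:-→d22:-→d23:-→d24:-→d25:-→d26:-→d27:-→d28:H2 -> H2
  add 154.0.0.0/8 -> H2 at depth 8
  lookup 118.56.113.193: bits 01110110001110000111000111000001 walk d0:H1→d1:-→d2:-→d3:-→d4:-→d5:-→d6:-→d7:-→d8:-→d9:-→d10:-→d11:-→d12:-→d13:-→d14:-→d15:-→d16:-→d17:-→d18:-→d19:-→d20:-→d21:H0→d22:-→d23:-→d24:H2→d25:-→d26:-→d27:-→d28:-→d29:-→d30:-→d31:-→d32:H3 -> H3
  add 199.60.211.32/28 -> H1 at depth 28
  - 154.0.0.0/8 clear@8

== LOOKUPS ==
["H2","H1","H4","H2","H3"]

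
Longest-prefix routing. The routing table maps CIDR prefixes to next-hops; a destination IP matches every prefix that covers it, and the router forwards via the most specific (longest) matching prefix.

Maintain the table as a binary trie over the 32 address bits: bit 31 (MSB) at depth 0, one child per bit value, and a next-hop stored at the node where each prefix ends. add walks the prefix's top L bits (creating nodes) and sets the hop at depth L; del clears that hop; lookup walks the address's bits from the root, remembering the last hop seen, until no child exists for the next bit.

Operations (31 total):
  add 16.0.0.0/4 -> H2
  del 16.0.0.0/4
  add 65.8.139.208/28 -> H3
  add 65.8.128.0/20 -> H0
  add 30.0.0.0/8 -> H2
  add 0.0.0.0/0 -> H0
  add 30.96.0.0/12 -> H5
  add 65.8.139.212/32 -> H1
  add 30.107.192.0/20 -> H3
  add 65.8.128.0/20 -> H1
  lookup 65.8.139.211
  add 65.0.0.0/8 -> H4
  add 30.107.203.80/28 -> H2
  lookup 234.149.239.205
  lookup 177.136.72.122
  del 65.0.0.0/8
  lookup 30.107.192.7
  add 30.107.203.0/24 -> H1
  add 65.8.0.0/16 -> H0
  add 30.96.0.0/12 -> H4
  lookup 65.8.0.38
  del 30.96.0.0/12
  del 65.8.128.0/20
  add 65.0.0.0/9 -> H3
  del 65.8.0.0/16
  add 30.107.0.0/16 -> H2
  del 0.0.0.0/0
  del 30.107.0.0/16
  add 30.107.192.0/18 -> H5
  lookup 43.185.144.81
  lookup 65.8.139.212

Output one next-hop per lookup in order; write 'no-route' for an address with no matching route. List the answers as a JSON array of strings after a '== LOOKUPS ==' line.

Apply in order:
  add 16.0.0.0/4 -> H2 at depth 4
  - 16.0.0.0/4 clear@4
  add 65.8.139.208/28 -> H3 at depth 28
  add 65.8.128.0/20 -> H0 at depth 20
  add 30.0.0.0/8 -> H2 at depth 8
  add 0.0.0.0/0 -> H0 at depth 0
  add 30.96.0.0/12 -> H5 at depth 12
  add 65.8.139.212/32 -> H1 at depth 32
  add 30.107.192.0/20 -> H3 at depth 20
  add 65.8.128.0/20 -> H1 at depth 20
  lookup 65.8.139.211: bits 01000001000010001000101111010 walk d0:H0→d1:-→d2:-→d3:-→d4:-→d5:-→d6:-→d7:-→d8:-→d9:-→d10:-→d11:-→d12:-→d13:-→d14:-→d15:-→d16:-→d17:-→d18:-→d19:-→d20:H1→d21:-→d22:-→d23:-→d24:-→d25:-→d26:-→d27:-→d28:H3→d29:- -> H3
  add 65.0.0.0/8 -> H4 at depth 8
  add 30.107.203.80/28 -> H2 at depth 28
  lookup 234.149.239.205: bits ε walk d0:H0 -> H0
  lookup 177.136.72.122: bits ε walk d0:H0 -> H0
  - 65.0.0.0/8 clear@8
  lookup 30.107.192.7: bits 00011110011010111100 walk d0:H0→d1:-→d2:-→d3:-→d4:-→d5:-→d6:-→d7:-→d8:H2→d9:-→d10:-→d11:-→d12:H5→d13:-→d14:-→d15:-→d16:-→d17:-→d18:-→d19:-→d20:H3 -> H3
  add 30.107.203.0/24 -> H1 at depth 24
  add 65.8.0.0/16 -> H0 at depth 16
  add 30.96.0.0/12 -> H4 at depth 12
  lookup 65.8.0.38: bits 0100000100001000 walk d0:H0→d1:-→d2:-→d3:-→d4:-→d5:-→d6:-→d7:-→d8:-→d9:-→d10:-→d11:-→d12:-→d13:-→d14:-→d15:-→d16:H0 -> H0
  - 30.96.0.0/12 clear@12
  - 65.8.128.0/20 clear@20
  add 65.0.0.0/9 -> H3 at depth 9
  - 65.8.0.0/16 clear@16
  add 30.107.0.0/16 -> H2 at depth 16
  - 0.0.0.0/0 clear@0
  - 30.107.0.0/16 clear@16
  add 30.107.192.0/18 -> H5 at depth 18
  lookup 43.185.144.81: bits 00 walk d0:-→d1:-→d2:- -> no-route
  lookup 65.8.139.212: bits 01000001000010001000101111010100 walk d0:-→d1:-→d2:-→d3:-→d4:-→d5:-→d6:-→d7:-→d8:-→d9:H3→d10:-→d11:-→d12:-→d13:-→d14:-→d15:-→d16:-→d17:-→d18:-→d19:-→d20:-→d21:-→d22:-→d23:-→d24:-→d25:-→d26:-→d27:-→d28:H3→d29:-→d30:-→d31:-→d32:H1 -> H1

== LOOKUPS ==
["H3","H0","H0","H3","H0","no-route","H1"]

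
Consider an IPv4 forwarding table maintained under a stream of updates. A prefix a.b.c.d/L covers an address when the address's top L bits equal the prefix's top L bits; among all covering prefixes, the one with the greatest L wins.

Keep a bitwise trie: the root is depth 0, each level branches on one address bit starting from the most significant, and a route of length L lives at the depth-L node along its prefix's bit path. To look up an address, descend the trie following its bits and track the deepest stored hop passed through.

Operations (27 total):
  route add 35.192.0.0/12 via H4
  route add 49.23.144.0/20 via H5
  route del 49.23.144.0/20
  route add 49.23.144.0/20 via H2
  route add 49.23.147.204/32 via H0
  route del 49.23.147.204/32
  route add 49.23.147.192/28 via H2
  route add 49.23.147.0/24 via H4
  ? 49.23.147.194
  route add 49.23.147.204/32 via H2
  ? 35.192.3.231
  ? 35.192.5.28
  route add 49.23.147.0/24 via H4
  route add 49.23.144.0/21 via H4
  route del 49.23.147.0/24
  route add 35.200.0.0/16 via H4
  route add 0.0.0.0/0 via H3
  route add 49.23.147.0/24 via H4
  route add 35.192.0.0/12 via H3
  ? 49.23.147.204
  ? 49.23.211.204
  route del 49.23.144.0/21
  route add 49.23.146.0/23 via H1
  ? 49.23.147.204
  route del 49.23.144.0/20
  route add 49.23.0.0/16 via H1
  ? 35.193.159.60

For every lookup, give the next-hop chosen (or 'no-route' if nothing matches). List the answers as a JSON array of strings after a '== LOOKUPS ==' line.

Apply in order:
  + 35.192.0.0/12 (H4) depth=12
  + 49.23.144.0/20 (H5) depth=20
  - 49.23.144.0/20 clear@20
  + 49.23.144.0/20 (H2) depth=20
  + 49.23.147.204/32 (H0) depth=32
  - 49.23.147.204/32 clear@32
  + 49.23.147.192/28 (H2) depth=28
  + 49.23.147.0/24 (H4) depth=24
  Q 49.23.147.194: descend 0011000100010111100100111100 ; hops seen [H2,H4,H2] ; pick H2
  + 49.23.147.204/32 (H2) depth=32
  Q 35.192.3.231: descend 001000111100 ; hops seen [H4] ; pick H4
  Q 35.192.5.28: descend 001000111100 ; hops seen [H4] ; pick H4
  + 49.23.147.0/24 (H4) depth=24
  + 49.23.144.0/21 (H4) depth=21
  - 49.23.147.0/24 clear@24
  + 35.200.0.0/16 (H4) depth=16
  + 0.0.0.0/0 (H3) depth=0
  + 49.23.147.0/24 (H4) depth=24
  + 35.192.0.0/12 (H3) depth=12
  Q 49.23.147.204: descend 00110001000101111001001111001100 ; hops seen [H3,H2,H4,H4,H2,H2] ; pick H2
  Q 49.23.211.204: descend 00110001000101111 ; hops seen [H3] ; pick H3
  - 49.23.144.0/21 clear@21
  + 49.23.146.0/23 (H1) depth=23
  Q 49.23.147.204: descend 00110001000101111001001111001100 ; hops seen [H3,H2,H1,H4,H2,H2] ; pick H2
  - 49.23.144.0/20 clear@20
  + 49.23.0.0/16 (H1) depth=16
  Q 35.193.159.60: descend 001000111100 ; hops seen [H3,H3] ; pick H3

== LOOKUPS ==
["H2","H4","H4","H2","H3","H2","H3"]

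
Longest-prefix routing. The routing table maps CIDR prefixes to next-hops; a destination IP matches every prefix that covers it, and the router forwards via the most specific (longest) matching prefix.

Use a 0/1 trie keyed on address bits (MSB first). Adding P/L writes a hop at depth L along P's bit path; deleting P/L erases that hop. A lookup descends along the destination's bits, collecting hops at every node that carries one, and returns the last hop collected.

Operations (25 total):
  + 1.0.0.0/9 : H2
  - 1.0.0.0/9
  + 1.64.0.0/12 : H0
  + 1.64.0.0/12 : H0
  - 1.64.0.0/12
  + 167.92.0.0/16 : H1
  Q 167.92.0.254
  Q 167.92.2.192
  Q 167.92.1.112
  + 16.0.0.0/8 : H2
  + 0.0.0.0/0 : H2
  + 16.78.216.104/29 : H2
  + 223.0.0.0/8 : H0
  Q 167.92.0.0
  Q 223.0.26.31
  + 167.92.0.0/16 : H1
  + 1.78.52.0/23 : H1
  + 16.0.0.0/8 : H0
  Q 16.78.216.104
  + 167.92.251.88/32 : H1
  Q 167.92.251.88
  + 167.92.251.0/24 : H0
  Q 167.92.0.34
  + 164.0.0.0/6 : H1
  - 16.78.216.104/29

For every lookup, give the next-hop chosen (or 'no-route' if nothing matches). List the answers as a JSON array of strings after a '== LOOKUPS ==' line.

Process each operation:
  + 1.0.0.0/9 (H2) depth=9
  - 1.0.0.0/9 clear@9
  + 1.64.0.0/12 (H0) depth=12
  + 1.64.0.0/12 (H0) depth=12
  - 1.64.0.0/12 clear@12
  + 167.92.0.0/16 (H1) depth=16
  ? 167.92.0.254  path d0:-→d1:-→d2:-→d3:-→d4:-→d5:-→d6:-→d7:-→d8:-→d9:-→d10:-→d11:-→d12:-→d13:-→d14:-→d15:-→d16:H1  best=H1
  ? 167.92.2.192  path d0:-→d1:-→d2:-→d3:-→d4:-→d5:-→d6:-→d7:-→d8:-→d9:-→d10:-→d11:-→d12:-→d13:-→d14:-→d15:-→d16:H1  best=H1
  ? 167.92.1.112  path d0:-→d1:-→d2:-→d3:-→d4:-→d5:-→d6:-→d7:-→d8:-→d9:-→d10:-→d11:-→d12:-→d13:-→d14:-→d15:-→d16:H1  best=H1
  + 16.0.0.0/8 (H2) depth=8
  + 0.0.0.0/0 (H2) depth=0
  + 16.78.216.104/29 (H2) depth=29
  + 223.0.0.0/8 (H0) depth=8
  ? 167.92.0.0  path d0:H2→d1:-→d2:-→d3:-→d4:-→d5:-→d6:-→d7:-→d8:-→d9:-→d10:-→d11:-→d12:-→d13:-→d14:-→d15:-→d16:H1  best=H1
  ? 223.0.26.31  path d0:H2→d1:-→d2:-→d3:-→d4:-→d5:-→d6:-→d7:-→d8:H0  best=H0
  + 167.92.0.0/16 (H1) depth=16
  + 1.78.52.0/23 (H1) depth=23
  + 16.0.0.0/8 (H0) depth=8
  ? 16.78.216.104  path d0:H2→d1:-→d2:-→d3:-→d4:-→d5:-→d6:-→d7:-→d8:H0→d9:-→d10:-→d11:-→d12:-→d13:-→d14:-→d15:-→d16:-→d17:-→d18:-→d19:-→d20:-→d21:-→d22:-→d23:-→d24:-→d25:-→d26:-→d27:-→d28:-→d29:H2  best=H2
  + 167.92.251.88/32 (H1) depth=32
  ? 167.92.251.88  path d0:H2→d1:-→d2:-→d3:-→d4:-→d5:-→d6:-→d7:-→d8:-→d9:-→d10:-→d11:-→d12:-→d13:-→d14:-→d15:-→d16:H1→d17:-→d18:-→d19:-→d20:-→d21:-→d22:-→d23:-→d24:-→d25:-→d26:-→d27:-→d28:-→d29:-→d30:-→d31:-→d32:H1  best=H1
  + 167.92.251.0/24 (H0) depth=24
  ? 167.92.0.34  path d0:H2→d1:-→d2:-→d3:-→d4:-→d5:-→d6:-→d7:-→d8:-→d9:-→d10:-→d11:-→d12:-→d13:-→d14:-→d15:-→d16:H1  best=H1
  + 164.0.0.0/6 (H1) depth=6
  - 16.78.216.104/29 clear@29

== LOOKUPS ==
["H1","H1","H1","H1","H0","H2","H1","H1"]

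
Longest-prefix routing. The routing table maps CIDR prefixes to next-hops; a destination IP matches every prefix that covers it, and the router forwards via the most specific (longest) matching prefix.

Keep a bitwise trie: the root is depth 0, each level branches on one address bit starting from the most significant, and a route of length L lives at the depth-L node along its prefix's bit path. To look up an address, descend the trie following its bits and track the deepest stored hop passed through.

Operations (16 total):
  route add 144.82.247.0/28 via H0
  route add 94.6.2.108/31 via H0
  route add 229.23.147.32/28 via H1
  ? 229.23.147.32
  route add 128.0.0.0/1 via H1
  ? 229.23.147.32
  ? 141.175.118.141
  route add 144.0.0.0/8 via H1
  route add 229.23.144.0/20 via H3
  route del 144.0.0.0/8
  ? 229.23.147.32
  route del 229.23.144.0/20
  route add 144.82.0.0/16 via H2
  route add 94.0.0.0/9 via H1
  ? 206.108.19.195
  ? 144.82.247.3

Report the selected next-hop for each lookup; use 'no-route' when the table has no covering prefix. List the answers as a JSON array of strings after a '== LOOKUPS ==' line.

Trace:
  add 144.82.247.0/28 -> H0 at depth 28
  add 94.6.2.108/31 -> H0 at depth 31
  add 229.23.147.32/28 -> H1 at depth 28
  ? 229.23.147.32  path d0:-→d1:-→d2:-→d3:-→d4:-→d5:-→d6:-→d7:-→d8:-→d9:-→d10:-→d11:-→d12:-→d13:-→d14:-→d15:-→d16:-→d17:-→d18:-→d19:-→d20:-→d21:-→d22:-→d23:-→d24:-→d25:-→d26:-→d27:-→d28:H1  best=H1
  add 128.0.0.0/1 -> H1 at depth 1
  ? 229.23.147.32  path d0:-→d1:H1→d2:-→d3:-→d4:-→d5:-→d6:-→d7:-→d8:-→d9:-→d10:-→d11:-→d12:-→d13:-→d14:-→d15:-→d16:-→d17:-→d18:-→d19:-→d20:-→d21:-→d22:-→d23:-→d24:-→d25:-→d26:-→d27:-→d28:H1  best=H1
  ? 141.175.118.141  path d0:-→d1:H1→d2:-→d3:-  best=H1
  add 144.0.0.0/8 -> H1 at depth 8
  add 229.23.144.0/20 -> H3 at depth 20
  del 144.0.0.0/8 (clear depth 8)
  ? 229.23.147.32  path d0:-→d1:H1→d2:-→d3:-→d4:-→d5:-→d6:-→d7:-→d8:-→d9:-→d10:-→d11:-→d12:-→d13:-→d14:-→d15:-→d16:-→d17:-→d18:-→d19:-→d20:H3→d21:-→d22:-→d23:-→d24:-→d25:-→d26:-→d27:-→d28:H1  best=H1
  del 229.23.144.0/20 (clear depth 20)
  add 144.82.0.0/16 -> H2 at depth 16
  add 94.0.0.0/9 -> H1 at depth 9
  ? 206.108.19.195  path d0:-→d1:H1→d2:-  best=H1
  ? 144.82.247.3  path d0:-→d1:H1→d2:-→d3:-→d4:-→d5:-→d6:-→d7:-→d8:-→d9:-→d10:-→d11:-→d12:-→d13:-→d14:-→d15:-→d16:H2→d17:-→d18:-→d19:-→d20:-→d21:-→d22:-→d23:-→d24:-→d25:-→d26:-→d27:-→d28:H0  best=H0

== LOOKUPS ==
["H1","H1","H1","H1","H1","H0"]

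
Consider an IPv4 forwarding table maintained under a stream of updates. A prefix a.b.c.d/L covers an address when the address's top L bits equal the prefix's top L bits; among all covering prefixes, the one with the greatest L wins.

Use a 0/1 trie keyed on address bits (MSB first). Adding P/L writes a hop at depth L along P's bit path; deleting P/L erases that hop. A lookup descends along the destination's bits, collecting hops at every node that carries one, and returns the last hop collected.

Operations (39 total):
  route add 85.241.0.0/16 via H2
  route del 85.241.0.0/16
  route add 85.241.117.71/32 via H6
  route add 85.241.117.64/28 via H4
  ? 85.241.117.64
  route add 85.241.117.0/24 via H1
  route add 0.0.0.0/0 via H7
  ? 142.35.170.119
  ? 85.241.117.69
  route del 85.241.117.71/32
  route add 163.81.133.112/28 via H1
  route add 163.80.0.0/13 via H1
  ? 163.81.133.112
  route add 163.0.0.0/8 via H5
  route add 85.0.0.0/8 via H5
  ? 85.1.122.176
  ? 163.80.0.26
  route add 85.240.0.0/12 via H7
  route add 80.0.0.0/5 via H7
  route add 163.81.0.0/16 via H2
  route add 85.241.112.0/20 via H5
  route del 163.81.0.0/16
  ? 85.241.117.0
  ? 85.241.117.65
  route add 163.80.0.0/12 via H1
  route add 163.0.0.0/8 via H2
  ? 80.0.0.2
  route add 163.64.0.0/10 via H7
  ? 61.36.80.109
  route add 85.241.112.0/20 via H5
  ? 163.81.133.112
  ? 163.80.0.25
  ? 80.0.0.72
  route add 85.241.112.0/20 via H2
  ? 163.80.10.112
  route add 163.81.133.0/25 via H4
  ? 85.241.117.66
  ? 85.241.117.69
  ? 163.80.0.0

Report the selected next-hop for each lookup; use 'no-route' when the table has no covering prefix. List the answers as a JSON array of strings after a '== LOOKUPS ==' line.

Apply in order:
  + 85.241.0.0/16 (H2) depth=16
  del 85.241.0.0/16 (clear depth 16)
  + 85.241.117.71/32 (H6) depth=32
  + 85.241.117.64/28 (H4) depth=28
  ? 85.241.117.64  path d0:-→d1:-→d2:-→d3:-→d4:-→d5:-→d6:-→d7:-→d8:-→d9:-→d10:-→d11:-→d12:-→d13:-→d14:-→d15:-→d16:-→d17:-→d18:-→d19:-→d20:-→d21:-→d22:-→d23:-→d24:-→d25:-→d26:-→d27:-→d28:H4→d29:-  best=H4
  + 85.241.117.0/24 (H1) depth=24
  + 0.0.0.0/0 (H7) depth=0
  ? 142.35.170.119  path d0:H7  best=H7
  ? 85.241.117.69  path d0:H7→d1:-→d2:-→d3:-→d4:-→d5:-→d6:-→d7:-→d8:-→d9:-→d10:-→d11:-→d12:-→d13:-→d14:-→d15:-→d16:-→d17:-→d18:-→d19:-→d20:-→d21:-→d22:-→d23:-→d24:H1→d25:-→d26:-→d27:-→d28:H4→d29:-→d30:-  best=H4
  del 85.241.117.71/32 (clear depth 32)
  + 163.81.133.112/28 (H1) depth=28
  + 163.80.0.0/13 (H1) depth=13
  ? 163.81.133.112  path d0:H7→d1:-→d2:-→d3:-→d4:-→d5:-→d6:-→d7:-→d8:-→d9:-→d10:-→d11:-→d12:-→d13:H1→d14:-→d15:-→d16:-→d17:-→d18:-→d19:-→d20:-→d21:-→d22:-→d23:-→d24:-→d25:-→d26:-→d27:-→d28:H1  best=H1
  + 163.0.0.0/8 (H5) depth=8
  + 85.0.0.0/8 (H5) depth=8
  ? 85.1.122.176  path d0:H7→d1:-→d2:-→d3:-→d4:-→d5:-→d6:-→d7:-→d8:H5  best=H5
  ? 163.80.0.26  path d0:H7→d1:-→d2:-→d3:-→d4:-→d5:-→d6:-→d7:-→d8:H5→d9:-→d10:-→d11:-→d12:-→d13:H1→d14:-→d15:-  best=H1
  + 85.240.0.0/12 (H7) depth=12
  + 80.0.0.0/5 (H7) depth=5
  + 163.81.0.0/16 (H2) depth=16
  + 85.241.112.0/20 (H5) depth=20
  del 163.81.0.0/16 (clear depth 16)
  ? 85.241.117.0  path d0:H7→d1:-→d2:-→d3:-→d4:-→d5:H7→d6:-→d7:-→d8:H5→d9:-→d10:-→d11:-→d12:H7→d13:-→d14:-→d15:-→d16:-→d17:-→d18:-→d19:-→d20:H5→d21:-→d22:-→d23:-→d24:H1→d25:-  best=H1
  ? 85.241.117.65  path d0:H7→d1:-→d2:-→d3:-→d4:-→d5:H7→d6:-→d7:-→d8:H5→d9:-→d10:-→d11:-→d12:H7→d13:-→d14:-→d15:-→d16:-→d17:-→d18:-→d19:-→d20:H5→d21:-→d22:-→d23:-→d24:H1→d25:-→d26:-→d27:-→d28:H4→d29:-  best=H4
  + 163.80.0.0/12 (H1) depth=12
  + 163.0.0.0/8 (H2) depth=8
  ? 80.0.0.2  path d0:H7→d1:-→d2:-→d3:-→d4:-→d5:H7  best=H7
  + 163.64.0.0/10 (H7) depth=10
  ? 61.36.80.109  path d0:H7→d1:-  best=H7
  + 85.241.112.0/20 (H5) depth=20
  ? 163.81.133.112  path d0:H7→d1:-→d2:-→d3:-→d4:-→d5:-→d6:-→d7:-→d8:H2→d9:-→d10:H7→d11:-→d12:H1→d13:H1→d14:-→d15:-→d16:-→d17:-→d18:-→d19:-→d20:-→d21:-→d22:-→d23:-→d24:-→d25:-→d26:-→d27:-→d28:H1  best=H1
  ? 163.80.0.25  path d0:H7→d1:-→d2:-→d3:-→d4:-→d5:-→d6:-→d7:-→d8:H2→d9:-→d10:H7→d11:-→d12:H1→d13:H1→d14:-→d15:-  best=H1
  ? 80.0.0.72  path d0:H7→d1:-→d2:-→d3:-→d4:-→d5:H7  best=H7
  + 85.241.112.0/20 (H2) depth=20
  ? 163.80.10.112  path d0:H7→d1:-→d2:-→d3:-→d4:-→d5:-→d6:-→d7:-→d8:H2→d9:-→d10:H7→d11:-→d12:H1→d13:H1→d14:-→d15:-  best=H1
  + 163.81.133.0/25 (H4) depth=25
  ? 85.241.117.66  path d0:H7→d1:-→d2:-→d3:-→d4:-→d5:H7→d6:-→d7:-→d8:H5→d9:-→d10:-→d11:-→d12:H7→d13:-→d14:-→d15:-→d16:-→d17:-→d18:-→d19:-→d20:H2→d21:-→d22:-→d23:-→d24:H1→d25:-→d26:-→d27:-→d28:H4→d29:-  best=H4
  ? 85.241.117.69  path d0:H7→d1:-→d2:-→d3:-→d4:-→d5:H7→d6:-→d7:-→d8:H5→d9:-→d10:-→d11:-→d12:H7→d13:-→d14:-→d15:-→d16:-→d17:-→d18:-→d19:-→d20:H2→d21:-→d22:-→d23:-→d24:H1→d25:-→d26:-→d27:-→d28:H4→d29:-→d30:-  best=H4
  ? 163.80.0.0  path d0:H7→d1:-→d2:-→d3:-→d4:-→d5:-→d6:-→d7:-→d8:H2→d9:-→d10:H7→d11:-→d12:H1→d13:H1→d14:-→d15:-  best=H1

== LOOKUPS ==
["H4","H7","H4","H1","H5","H1","H1","H4","H7","H7","H1","H1","H7","H1","H4","H4","H1"]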